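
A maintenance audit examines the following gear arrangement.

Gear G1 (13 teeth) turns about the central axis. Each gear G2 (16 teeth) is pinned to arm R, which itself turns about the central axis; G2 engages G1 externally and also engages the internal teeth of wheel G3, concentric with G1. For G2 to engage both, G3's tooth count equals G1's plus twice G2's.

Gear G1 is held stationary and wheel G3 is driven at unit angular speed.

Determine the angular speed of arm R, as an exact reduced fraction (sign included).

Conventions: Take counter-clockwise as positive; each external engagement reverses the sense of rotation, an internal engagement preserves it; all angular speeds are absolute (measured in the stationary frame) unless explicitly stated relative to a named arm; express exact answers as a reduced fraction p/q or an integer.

45/58

planetary set (13T centre, 16T on arm, 45T internal) — Willis relation
ring teeth: 13 + 2·16 = 45
13(ω_sun−ω_arm) = −45(ω_ring−ω_arm),  ω_sun = 0, ω_ring = 1
13(0−ω_arm) = −45(1−ω_arm)  ⇒  58·ω_arm = 45  ⇒  ω_arm = 45/58
exact speed ratio = 45/58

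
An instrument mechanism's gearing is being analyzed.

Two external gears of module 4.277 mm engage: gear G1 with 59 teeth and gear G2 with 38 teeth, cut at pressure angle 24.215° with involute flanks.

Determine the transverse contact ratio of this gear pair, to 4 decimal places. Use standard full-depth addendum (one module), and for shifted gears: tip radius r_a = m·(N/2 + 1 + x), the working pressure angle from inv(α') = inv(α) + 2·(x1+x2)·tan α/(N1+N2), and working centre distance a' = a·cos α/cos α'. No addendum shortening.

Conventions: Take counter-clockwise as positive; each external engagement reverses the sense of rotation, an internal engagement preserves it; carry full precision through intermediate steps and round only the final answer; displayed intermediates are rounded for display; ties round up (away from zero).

1.5568

single-mesh involute tooth geometry (59T engaging 38T at module 4.277)
base radii: r_b1 = 115.070019, r_b2 = 74.112894
tip radii: r_a1 = 130.448500, r_a2 = 85.540000
no profile shift: α' = α, a' = a
action lengths: √(r_a1²−r_b1²) = 61.446740, √(r_a2²−r_b2²) = 42.712652
base pitch p_b = π·m·cos α = 12.254343
CR = (61.446740 + 42.712652 − 207.434500·sin 24.21500°)/12.254343 = 1.556810
contact ratio ≈ 1.5568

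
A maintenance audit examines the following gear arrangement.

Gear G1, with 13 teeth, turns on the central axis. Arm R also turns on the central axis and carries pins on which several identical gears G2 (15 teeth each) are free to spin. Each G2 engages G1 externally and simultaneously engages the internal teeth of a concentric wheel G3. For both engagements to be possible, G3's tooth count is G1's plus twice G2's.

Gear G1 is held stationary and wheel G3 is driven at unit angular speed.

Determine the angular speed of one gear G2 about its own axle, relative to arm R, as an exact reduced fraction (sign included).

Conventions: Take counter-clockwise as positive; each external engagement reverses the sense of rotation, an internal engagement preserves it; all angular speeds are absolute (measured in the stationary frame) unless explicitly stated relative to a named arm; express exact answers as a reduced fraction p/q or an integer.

planetary set (13T centre, 15T on arm, 43T internal) — Willis relation
ring teeth: 13 + 2·15 = 43
13(ω_sun−ω_arm) = −43(ω_ring−ω_arm),  ω_sun = 0, ω_ring = 1
13(0−ω_arm) = −43(1−ω_arm)  ⇒  56·ω_arm = 43  ⇒  ω_arm = 43/56
sun–planet mesh: 13·(0−43/56) = −15·(ω_p−ω_arm)  ⇒  ω_p−ω_arm = 559/840
exact speed ratio = 559/840

559/840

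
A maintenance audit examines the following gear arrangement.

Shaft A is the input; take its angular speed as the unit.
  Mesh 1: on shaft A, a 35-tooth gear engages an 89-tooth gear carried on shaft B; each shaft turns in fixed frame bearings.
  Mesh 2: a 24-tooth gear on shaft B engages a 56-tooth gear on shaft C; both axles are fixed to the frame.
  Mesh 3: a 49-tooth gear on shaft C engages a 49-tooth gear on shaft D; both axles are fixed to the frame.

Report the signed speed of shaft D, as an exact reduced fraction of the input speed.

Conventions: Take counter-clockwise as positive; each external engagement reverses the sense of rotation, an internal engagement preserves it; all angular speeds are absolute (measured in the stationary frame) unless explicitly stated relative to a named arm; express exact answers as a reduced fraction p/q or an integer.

3-mesh fixed-axis compound train (all bearings frame-fixed)
mesh 1 [35T→89T]: |ω|/ω_in = 1×35/89 = 35/89, sense flips to −
mesh 2 [24T→56T]: |ω|/ω_in = (35/89)×24/56 = 15/89, sense flips to +
mesh 3 [49T→49T]: |ω|/ω_in = (15/89)×49/49 = 15/89, sense flips to −
signed output speed (× input speed) = -15/89

-15/89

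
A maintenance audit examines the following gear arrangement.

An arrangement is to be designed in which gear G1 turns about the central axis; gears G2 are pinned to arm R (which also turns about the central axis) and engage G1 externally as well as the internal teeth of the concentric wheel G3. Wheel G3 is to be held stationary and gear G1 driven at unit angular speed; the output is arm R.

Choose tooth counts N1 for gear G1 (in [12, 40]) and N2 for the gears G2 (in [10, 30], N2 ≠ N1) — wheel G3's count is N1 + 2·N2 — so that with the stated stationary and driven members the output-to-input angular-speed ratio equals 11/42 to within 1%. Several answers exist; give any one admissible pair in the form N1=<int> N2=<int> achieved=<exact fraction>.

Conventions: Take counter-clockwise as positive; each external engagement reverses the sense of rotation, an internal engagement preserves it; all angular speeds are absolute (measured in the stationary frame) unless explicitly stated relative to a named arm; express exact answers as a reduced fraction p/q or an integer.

N1=22 N2=20 achieved=11/42

design class (target 11/42): planetary set
Willis with ω_ring = 0: ω_arm/ω_sun = N1/(N1+N3); set equal to 11/42  ⇒  N3/N1 = 1/(11/42) − 1 = 31/11
N3 = N1 + 2·N2  ⇒  N2/N1 = (N3/N1 − 1)/2 = (31/11 − 1)/2 = 10/11
smallest multiple with N1 ≥ 12 and N2 ≥ 10: k = 2  ⇒  N1 = 2·11 = 22, N2 = 2·10 = 20 (N1 ≤ 40, N2 ≤ 30, N2 ≠ N1 ✓), N3 = 22 + 2·20 = 62
check: N1/(N1+N3) with N1 = 22, N3 = 62 gives 11/42; |achieved − target| = 0 ≤ 11/4200 ✓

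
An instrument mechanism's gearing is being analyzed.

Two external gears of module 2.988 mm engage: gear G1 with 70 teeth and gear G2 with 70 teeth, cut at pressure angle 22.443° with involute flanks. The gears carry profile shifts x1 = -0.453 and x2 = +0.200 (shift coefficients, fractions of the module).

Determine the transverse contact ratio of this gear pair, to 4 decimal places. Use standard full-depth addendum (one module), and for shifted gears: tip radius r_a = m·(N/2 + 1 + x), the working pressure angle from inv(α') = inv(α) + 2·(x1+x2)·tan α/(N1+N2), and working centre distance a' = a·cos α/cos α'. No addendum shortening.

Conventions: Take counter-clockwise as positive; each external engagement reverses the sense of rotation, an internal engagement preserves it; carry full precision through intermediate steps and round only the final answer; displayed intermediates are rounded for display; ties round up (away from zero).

recognized (one external pair, fixed centres): single-mesh tooth geometry, m = 2.988, N1 = 70, N2 = 70
base radii: r_b1 = 96.659088, r_b2 = 96.659088
tip radii: r_a1 = 106.214436, r_a2 = 108.165600
inv(α') = inv(22.443°) + 2·(-0.453+0.200)·tan α/(70+70) = 0.01985140  ⇒  α' = 21.92871°
a' = a·cos α / cos α' = 209.1600·cos 22.443°/cos 21.92871° = 208.395762
action lengths: √(r_a1²−r_b1²) = 44.028708, √(r_a2²−r_b2²) = 48.547067
base pitch p_b = π·m·cos α = 8.676099
CR = (44.028708 + 48.547067 − 208.395762·sin 21.92871°)/8.676099 = 1.700054
contact ratio ≈ 1.7001

1.7001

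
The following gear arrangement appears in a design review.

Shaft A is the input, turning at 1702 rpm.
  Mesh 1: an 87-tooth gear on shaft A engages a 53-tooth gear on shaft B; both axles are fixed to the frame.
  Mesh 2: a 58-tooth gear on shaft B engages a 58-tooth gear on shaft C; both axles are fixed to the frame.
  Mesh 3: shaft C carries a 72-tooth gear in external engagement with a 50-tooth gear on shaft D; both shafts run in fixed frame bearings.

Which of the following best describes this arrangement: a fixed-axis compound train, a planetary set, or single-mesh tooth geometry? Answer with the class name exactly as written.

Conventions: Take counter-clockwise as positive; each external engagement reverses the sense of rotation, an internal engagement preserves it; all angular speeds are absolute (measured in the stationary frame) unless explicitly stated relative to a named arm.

topology: fixed-axis compound train — 3 meshes, A→D
classification: fixed-axis compound train

fixed-axis compound train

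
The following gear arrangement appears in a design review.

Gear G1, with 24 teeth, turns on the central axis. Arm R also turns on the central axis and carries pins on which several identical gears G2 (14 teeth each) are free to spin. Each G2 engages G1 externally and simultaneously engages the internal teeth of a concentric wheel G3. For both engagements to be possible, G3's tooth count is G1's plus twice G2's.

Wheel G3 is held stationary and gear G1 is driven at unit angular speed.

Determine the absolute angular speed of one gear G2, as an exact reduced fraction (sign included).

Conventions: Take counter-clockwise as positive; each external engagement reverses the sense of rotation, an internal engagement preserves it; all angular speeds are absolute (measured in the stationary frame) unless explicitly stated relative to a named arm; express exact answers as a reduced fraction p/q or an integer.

recognized (axles ride arm R): planetary set, 24/14/52 teeth
ring teeth: 24 + 2·14 = 52
24(ω_sun−ω_arm) = −52(ω_ring−ω_arm),  ω_ring = 0, ω_sun = 1
24(1−ω_arm) = −52(0−ω_arm)  ⇒  76·ω_arm = 24  ⇒  ω_arm = 6/19
sun–planet mesh: 24·(1−6/19) = −14·(ω_p−ω_arm)  ⇒  ω_p−ω_arm = -156/133
ω_p = 6/19 − 156/133 = -6/7
exact speed ratio = -6/7

-6/7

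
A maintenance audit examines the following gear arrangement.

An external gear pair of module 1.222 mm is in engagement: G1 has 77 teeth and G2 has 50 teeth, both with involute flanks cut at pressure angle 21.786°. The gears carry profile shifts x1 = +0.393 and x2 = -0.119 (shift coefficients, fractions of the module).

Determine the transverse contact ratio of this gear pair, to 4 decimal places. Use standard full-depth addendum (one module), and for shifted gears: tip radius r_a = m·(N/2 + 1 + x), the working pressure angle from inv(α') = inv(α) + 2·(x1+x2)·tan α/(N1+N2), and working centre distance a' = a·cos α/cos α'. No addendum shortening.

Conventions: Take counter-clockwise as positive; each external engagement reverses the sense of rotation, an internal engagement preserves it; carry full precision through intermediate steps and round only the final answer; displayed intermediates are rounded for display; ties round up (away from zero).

1.6652

single-mesh involute tooth geometry (77T engaging 50T at module 1.222)
base radii: r_b1 = 43.686741, r_b2 = 28.368013
tip radii: r_a1 = 48.749246, r_a2 = 31.626582
inv(α') = inv(21.786°) + 2·(+0.393-0.119)·tan α/(77+50) = 0.02117526  ⇒  α' = 22.38608°
a' = a·cos α / cos α' = 77.5970·cos 21.786°/cos 22.38608° = 77.927479
action lengths: √(r_a1²−r_b1²) = 21.632330, √(r_a2²−r_b2²) = 13.982007
base pitch p_b = π·m·cos α = 3.564830
CR = (21.632330 + 13.982007 − 77.927479·sin 22.38608°)/3.564830 = 1.665153
contact ratio ≈ 1.6652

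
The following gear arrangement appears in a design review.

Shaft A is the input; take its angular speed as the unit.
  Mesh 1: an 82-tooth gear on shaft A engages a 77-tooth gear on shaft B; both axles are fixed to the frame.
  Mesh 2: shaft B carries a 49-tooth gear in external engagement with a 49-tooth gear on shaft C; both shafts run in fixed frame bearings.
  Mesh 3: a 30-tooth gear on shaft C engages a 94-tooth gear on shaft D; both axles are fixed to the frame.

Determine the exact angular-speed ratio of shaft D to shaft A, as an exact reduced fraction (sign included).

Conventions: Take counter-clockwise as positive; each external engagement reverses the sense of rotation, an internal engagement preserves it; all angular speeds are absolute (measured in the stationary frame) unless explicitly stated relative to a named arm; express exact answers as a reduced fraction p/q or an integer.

-1230/3619

class = fixed-axis compound train [3 meshes; 3 ratios multiply, 3 sense flips]
mesh 1 [82T→77T]: running ratio 82/77, sense −
mesh 2 [49T→49T]: running ratio 82/77, sense +
mesh 3 [30T→94T]: running ratio 1230/3619, sense −
ω_out/ω_in = -1230/3619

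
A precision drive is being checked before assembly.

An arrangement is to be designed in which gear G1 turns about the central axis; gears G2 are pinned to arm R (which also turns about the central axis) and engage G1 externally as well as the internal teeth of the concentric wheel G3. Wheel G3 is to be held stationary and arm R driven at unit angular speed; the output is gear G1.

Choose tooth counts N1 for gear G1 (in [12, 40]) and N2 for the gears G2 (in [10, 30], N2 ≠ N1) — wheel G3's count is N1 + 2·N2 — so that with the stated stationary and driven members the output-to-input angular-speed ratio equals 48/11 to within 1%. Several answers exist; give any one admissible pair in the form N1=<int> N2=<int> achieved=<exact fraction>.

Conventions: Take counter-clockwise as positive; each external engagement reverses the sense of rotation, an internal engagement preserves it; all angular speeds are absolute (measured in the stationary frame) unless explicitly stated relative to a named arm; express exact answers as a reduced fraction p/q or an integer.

N1=22 N2=26 achieved=48/11

design class (target 48/11): planetary set
Willis with ω_ring = 0: ω_sun/ω_arm = (N1+N3)/N1; set equal to 48/11  ⇒  N3/N1 = 48/11 − 1 = 37/11
N3 = N1 + 2·N2  ⇒  N2/N1 = (N3/N1 − 1)/2 = (37/11 − 1)/2 = 13/11
smallest multiple with N1 ≥ 12 and N2 ≥ 10: k = 2  ⇒  N1 = 2·11 = 22, N2 = 2·13 = 26 (N1 ≤ 40, N2 ≤ 30, N2 ≠ N1 ✓), N3 = 22 + 2·26 = 74
check: (N1+N3)/N1 with N1 = 22, N3 = 74 gives 48/11; |achieved − target| = 0 ≤ 12/275 ✓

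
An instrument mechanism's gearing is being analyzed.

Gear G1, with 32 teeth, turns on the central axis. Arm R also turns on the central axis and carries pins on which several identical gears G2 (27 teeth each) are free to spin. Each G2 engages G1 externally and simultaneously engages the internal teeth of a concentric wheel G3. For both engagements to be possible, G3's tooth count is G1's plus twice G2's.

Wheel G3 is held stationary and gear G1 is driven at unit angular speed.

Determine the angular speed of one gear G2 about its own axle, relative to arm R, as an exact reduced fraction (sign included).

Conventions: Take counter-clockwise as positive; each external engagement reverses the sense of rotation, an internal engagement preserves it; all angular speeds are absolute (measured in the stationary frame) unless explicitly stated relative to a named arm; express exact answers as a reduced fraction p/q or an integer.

-1376/1593

topology: planetary set — G1 32T / G2 27T / G3 86T, arm = carrier (Willis)
ring teeth: 32 + 2·27 = 86
32(ω_sun−ω_arm) = −86(ω_ring−ω_arm),  ω_ring = 0, ω_sun = 1
32(1−ω_arm) = −86(0−ω_arm)  ⇒  118·ω_arm = 32  ⇒  ω_arm = 16/59
sun–planet mesh: 32·(1−16/59) = −27·(ω_p−ω_arm)  ⇒  ω_p−ω_arm = -1376/1593
exact speed ratio = -1376/1593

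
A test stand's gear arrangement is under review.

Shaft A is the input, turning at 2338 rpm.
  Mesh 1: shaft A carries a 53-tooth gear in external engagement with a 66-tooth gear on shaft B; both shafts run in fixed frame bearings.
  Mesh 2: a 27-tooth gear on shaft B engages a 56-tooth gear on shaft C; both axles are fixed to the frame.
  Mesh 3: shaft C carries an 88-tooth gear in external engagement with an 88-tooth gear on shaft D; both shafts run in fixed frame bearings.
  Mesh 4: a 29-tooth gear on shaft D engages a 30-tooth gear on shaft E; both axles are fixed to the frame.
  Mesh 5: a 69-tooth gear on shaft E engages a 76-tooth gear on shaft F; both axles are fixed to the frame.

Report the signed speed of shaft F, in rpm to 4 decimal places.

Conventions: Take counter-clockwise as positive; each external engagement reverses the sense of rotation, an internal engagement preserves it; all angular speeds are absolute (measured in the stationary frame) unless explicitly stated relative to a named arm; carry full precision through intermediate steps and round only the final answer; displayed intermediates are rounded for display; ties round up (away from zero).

class = fixed-axis compound train [5 meshes; 5 ratios multiply, 5 sense flips]
mesh 1 [53T→66T]: ω = 2338.0000×53/66 = 1877.4848 rpm, sense flips to −
mesh 2 [27T→56T]: ω = 1877.4848×27/56 = 905.2159 rpm, sense flips to +
mesh 3 [88T→88T]: ω = 905.2159×88/88 = 905.2159 rpm, sense flips to −
mesh 4 [29T→30T]: ω = 905.2159×29/30 = 875.0420 rpm, sense flips to +
mesh 5 [69T→76T]: ω = 875.0420×69/76 = 794.4461 rpm, sense flips to −
signed output speed = -794.4461 rpm

-794.4461 rpm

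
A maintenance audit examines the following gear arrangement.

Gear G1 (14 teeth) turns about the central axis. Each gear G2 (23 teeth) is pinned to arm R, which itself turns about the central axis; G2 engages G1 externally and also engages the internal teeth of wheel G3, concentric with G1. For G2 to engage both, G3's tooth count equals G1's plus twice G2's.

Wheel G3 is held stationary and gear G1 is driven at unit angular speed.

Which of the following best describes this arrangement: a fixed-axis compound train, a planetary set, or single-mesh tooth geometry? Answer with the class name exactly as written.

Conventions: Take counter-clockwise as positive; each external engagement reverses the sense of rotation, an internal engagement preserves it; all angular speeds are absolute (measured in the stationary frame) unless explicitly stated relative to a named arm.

planetary set (14T centre, 23T on arm, 60T internal) — Willis relation
classification: planetary set

planetary set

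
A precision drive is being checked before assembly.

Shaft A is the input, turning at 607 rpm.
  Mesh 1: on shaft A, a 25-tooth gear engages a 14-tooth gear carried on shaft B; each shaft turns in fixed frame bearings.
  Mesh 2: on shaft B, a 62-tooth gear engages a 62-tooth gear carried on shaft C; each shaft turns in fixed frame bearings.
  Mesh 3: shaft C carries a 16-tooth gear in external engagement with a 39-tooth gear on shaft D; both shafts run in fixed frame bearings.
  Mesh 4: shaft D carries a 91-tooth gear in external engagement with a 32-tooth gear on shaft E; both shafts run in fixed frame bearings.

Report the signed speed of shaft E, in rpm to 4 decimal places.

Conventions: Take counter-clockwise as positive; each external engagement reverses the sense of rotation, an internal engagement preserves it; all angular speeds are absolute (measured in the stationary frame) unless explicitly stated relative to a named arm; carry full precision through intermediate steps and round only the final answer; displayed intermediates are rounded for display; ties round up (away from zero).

+1264.5833 rpm

recognized (5 fixed axles, 4 meshes): fixed-axis compound train
mesh 1 [25T→14T]: ω = 607.0000×25/14 = 1083.9286 rpm, sense flips to −
mesh 2 [62T→62T]: ω = 1083.9286×62/62 = 1083.9286 rpm, sense flips to +
mesh 3 [16T→39T]: ω = 1083.9286×16/39 = 444.6886 rpm, sense flips to −
mesh 4 [91T→32T]: ω = 444.6886×91/32 = 1264.5833 rpm, sense flips to +
signed output speed = +1264.5833 rpm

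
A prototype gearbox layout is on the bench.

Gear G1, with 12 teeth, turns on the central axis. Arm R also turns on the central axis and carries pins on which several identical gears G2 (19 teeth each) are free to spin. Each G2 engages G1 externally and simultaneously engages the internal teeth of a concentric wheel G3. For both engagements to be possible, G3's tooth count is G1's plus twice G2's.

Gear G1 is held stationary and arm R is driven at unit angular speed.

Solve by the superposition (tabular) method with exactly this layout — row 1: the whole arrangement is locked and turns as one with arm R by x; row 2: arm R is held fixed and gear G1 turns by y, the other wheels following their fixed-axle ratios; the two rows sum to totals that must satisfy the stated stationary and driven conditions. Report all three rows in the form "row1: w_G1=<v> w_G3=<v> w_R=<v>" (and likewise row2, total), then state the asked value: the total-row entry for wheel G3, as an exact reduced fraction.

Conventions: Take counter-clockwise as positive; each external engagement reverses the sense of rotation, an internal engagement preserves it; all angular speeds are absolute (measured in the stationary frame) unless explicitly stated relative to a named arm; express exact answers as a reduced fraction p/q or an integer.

row1: w_G1=1 w_G3=1 w_R=1
row2: w_G1=-1 w_G3=6/25 w_R=0
total: w_G1=0 w_G3=31/25 w_R=1
asked value: 31/25

topology: planetary set — G1 12T / G2 19T / G3 50T, arm = carrier (Willis)
row 1 — lock + rotate with arm: ω_sun = ω_ring = ω_arm = x
row 2 — arm fixed, fixed-axis ratios: sun y, ring −(12/50)·y, arm 0
boundary: total ω_sun = x + y = 0 and total ω_arm = x = 1  ⇒  y = -1, x = 1
row 2 ring = −(12/50)·(-1) = 6/25
totals (row 1 + row 2): sun 1 + (-1) = 0, ring 1 + 6/25 = 31/25, arm 1 + 0 = 1
asked cell (total, ring) = 31/25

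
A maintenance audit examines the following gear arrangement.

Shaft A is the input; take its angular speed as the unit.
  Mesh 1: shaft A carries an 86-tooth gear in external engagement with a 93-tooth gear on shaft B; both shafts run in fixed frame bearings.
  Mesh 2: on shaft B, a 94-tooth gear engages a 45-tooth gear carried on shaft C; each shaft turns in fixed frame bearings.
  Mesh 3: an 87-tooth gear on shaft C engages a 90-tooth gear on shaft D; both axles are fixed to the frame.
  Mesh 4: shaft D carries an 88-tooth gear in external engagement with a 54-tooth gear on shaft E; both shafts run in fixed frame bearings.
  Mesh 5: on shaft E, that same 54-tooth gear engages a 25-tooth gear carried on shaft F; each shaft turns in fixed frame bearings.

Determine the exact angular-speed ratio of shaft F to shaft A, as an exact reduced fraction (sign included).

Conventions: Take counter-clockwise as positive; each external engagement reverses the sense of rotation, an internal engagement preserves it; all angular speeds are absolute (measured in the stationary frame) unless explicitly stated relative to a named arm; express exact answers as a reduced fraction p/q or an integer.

-10315184/1569375

class = fixed-axis compound train [5 meshes; 5 ratios multiply, 5 sense flips]
mesh 1 [86T→93T]: running ratio 86/93, sense −
mesh 2 [94T→45T]: running ratio 8084/4185, sense +
mesh 3 [87T→90T]: running ratio 117218/62775, sense −
mesh 4 [88T→54T]: running ratio 5157592/1694925, sense +
mesh 5 [54T→25T]: running ratio 10315184/1569375, sense −
ω_out/ω_in = -10315184/1569375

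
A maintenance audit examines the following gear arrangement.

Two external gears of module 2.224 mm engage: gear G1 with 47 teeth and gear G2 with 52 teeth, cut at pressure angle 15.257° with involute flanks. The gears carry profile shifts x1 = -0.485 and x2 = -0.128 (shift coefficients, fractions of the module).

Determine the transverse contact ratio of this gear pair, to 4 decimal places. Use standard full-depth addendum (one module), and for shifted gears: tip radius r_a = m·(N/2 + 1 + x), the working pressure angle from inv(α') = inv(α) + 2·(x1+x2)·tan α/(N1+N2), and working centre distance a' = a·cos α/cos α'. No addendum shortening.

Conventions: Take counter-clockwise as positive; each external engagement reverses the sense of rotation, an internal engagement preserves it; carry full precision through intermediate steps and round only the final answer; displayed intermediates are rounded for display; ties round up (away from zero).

topology: single-mesh involute geometry — m = 2.224, 47T/52T pair
base radii: r_b1 = 50.421965, r_b2 = 55.786004
tip radii: r_a1 = 53.409360, r_a2 = 59.763328
inv(α') = inv(15.257°) + 2·(-0.485-0.128)·tan α/(47+52) = 0.00309982  ⇒  α' = 11.97811°
a' = a·cos α / cos α' = 110.0880·cos 15.257°/cos 11.97811° = 108.571907
action lengths: √(r_a1²−r_b1²) = 17.612075, √(r_a2²−r_b2²) = 21.437751
base pitch p_b = π·m·cos α = 6.740650
CR = (17.612075 + 21.437751 − 108.571907·sin 11.97811°)/6.740650 = 2.450363
contact ratio ≈ 2.4504

2.4504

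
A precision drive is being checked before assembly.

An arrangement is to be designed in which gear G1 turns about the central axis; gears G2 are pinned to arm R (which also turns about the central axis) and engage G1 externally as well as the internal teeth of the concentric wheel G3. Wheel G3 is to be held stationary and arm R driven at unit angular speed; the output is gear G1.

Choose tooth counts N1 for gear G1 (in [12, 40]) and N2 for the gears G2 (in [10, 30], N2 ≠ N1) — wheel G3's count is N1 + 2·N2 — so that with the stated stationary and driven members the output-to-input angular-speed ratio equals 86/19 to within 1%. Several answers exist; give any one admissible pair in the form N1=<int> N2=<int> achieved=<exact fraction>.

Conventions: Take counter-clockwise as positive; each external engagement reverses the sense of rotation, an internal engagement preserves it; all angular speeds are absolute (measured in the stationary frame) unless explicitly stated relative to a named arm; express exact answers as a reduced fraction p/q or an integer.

class = planetary set [ratio 86/19 wanted; Willis about the carrier]
Willis with ω_ring = 0: ω_sun/ω_arm = (N1+N3)/N1; set equal to 86/19  ⇒  N3/N1 = 86/19 − 1 = 67/19
N3 = N1 + 2·N2  ⇒  N2/N1 = (N3/N1 − 1)/2 = (67/19 − 1)/2 = 24/19
smallest multiple with N1 ≥ 12 and N2 ≥ 10: k = 1  ⇒  N1 = 1·19 = 19, N2 = 1·24 = 24 (N1 ≤ 40, N2 ≤ 30, N2 ≠ N1 ✓), N3 = 19 + 2·24 = 67
check: (N1+N3)/N1 with N1 = 19, N3 = 67 gives 86/19; |achieved − target| = 0 ≤ 43/950 ✓

N1=19 N2=24 achieved=86/19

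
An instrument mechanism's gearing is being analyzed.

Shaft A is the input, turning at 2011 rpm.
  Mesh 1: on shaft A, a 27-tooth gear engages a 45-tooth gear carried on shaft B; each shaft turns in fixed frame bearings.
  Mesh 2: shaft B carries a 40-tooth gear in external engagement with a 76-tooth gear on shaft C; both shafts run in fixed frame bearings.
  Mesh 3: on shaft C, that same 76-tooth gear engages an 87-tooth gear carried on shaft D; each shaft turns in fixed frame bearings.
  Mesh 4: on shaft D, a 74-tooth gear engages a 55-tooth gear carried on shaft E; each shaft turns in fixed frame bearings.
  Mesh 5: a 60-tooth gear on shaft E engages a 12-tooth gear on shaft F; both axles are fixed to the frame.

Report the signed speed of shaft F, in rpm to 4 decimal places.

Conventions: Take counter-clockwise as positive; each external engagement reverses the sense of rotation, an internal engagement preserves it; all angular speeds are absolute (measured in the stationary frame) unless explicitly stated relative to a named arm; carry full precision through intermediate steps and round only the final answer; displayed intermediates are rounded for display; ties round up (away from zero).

5-mesh fixed-axis compound train (all bearings frame-fixed)
mesh 1 [27T→45T]: ω = 2011.0000×27/45 = 1206.6000 rpm, sense flips to −
mesh 2 [40T→76T]: ω = 1206.6000×40/76 = 635.0526 rpm, sense flips to +
mesh 3 [76T→87T]: ω = 635.0526×76/87 = 554.7586 rpm, sense flips to −
mesh 4 [74T→55T]: ω = 554.7586×74/55 = 746.4025 rpm, sense flips to +
mesh 5 [60T→12T]: ω = 746.4025×60/12 = 3732.0125 rpm, sense flips to −
signed output speed = -3732.0125 rpm

-3732.0125 rpm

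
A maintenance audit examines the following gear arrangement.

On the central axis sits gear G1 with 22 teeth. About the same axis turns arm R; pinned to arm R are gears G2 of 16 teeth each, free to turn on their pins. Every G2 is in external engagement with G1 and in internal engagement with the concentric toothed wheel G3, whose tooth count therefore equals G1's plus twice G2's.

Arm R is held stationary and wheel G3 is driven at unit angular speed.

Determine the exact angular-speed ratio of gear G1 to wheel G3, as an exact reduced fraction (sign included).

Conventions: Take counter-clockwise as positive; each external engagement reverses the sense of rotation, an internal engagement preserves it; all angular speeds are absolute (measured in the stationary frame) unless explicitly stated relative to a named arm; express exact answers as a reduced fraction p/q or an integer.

-27/11

recognized (axles ride arm R): planetary set, 22/16/54 teeth
ring teeth: 22 + 2·16 = 54
22(ω_sun−ω_arm) = −54(ω_ring−ω_arm),  ω_arm = 0, ω_ring = 1
ω_sun = 0 − (54/22)(1−0) = -27/11
ω_out/ω_in = -27/11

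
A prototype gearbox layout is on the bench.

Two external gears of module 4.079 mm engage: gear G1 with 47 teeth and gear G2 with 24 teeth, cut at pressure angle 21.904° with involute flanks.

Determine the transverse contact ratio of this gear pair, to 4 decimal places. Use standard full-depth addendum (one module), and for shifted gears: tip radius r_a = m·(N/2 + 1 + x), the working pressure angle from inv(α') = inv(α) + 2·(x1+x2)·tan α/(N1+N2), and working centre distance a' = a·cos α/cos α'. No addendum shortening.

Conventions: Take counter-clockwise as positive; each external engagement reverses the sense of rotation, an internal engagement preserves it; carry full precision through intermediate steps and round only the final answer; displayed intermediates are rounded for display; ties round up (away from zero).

recognized (one external pair, fixed centres): single-mesh tooth geometry, m = 4.079, N1 = 47, N2 = 24
base radii: r_b1 = 88.936640, r_b2 = 45.414454
tip radii: r_a1 = 99.935500, r_a2 = 53.027000
no profile shift: α' = α, a' = a
action lengths: √(r_a1²−r_b1²) = 45.578266, √(r_a2²−r_b2²) = 27.374990
base pitch p_b = π·m·cos α = 11.889476
CR = (45.578266 + 27.374990 − 144.804500·sin 21.90400°)/11.889476 = 1.592464
contact ratio ≈ 1.5925

1.5925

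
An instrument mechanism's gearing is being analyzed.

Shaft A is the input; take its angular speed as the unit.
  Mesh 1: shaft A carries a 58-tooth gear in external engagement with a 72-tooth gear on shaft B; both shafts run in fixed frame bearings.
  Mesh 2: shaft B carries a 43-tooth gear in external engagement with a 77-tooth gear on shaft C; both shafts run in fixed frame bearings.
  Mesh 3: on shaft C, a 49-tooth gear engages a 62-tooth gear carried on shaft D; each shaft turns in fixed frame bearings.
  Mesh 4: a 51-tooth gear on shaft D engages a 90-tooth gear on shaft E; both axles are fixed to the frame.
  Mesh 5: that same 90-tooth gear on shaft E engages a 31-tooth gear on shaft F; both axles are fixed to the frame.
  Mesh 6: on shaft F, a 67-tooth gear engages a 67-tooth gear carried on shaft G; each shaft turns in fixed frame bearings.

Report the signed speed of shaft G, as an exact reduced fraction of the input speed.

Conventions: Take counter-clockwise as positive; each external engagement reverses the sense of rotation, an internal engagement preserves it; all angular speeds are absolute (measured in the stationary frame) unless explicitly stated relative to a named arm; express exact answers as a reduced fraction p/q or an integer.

148393/253704

6-mesh fixed-axis compound train (all bearings frame-fixed)
mesh 1 [58T→72T]: |ω|/ω_in = 1×58/72 = 29/36, sense flips to −
mesh 2 [43T→77T]: |ω|/ω_in = (29/36)×43/77 = 1247/2772, sense flips to +
mesh 3 [49T→62T]: |ω|/ω_in = (1247/2772)×49/62 = 8729/24552, sense flips to −
mesh 4 [51T→90T]: |ω|/ω_in = (8729/24552)×51/90 = 148393/736560, sense flips to +
mesh 5 [90T→31T]: |ω|/ω_in = (148393/736560)×90/31 = 148393/253704, sense flips to −
mesh 6 [67T→67T]: |ω|/ω_in = (148393/253704)×67/67 = 148393/253704, sense flips to +
signed output speed (× input speed) = 148393/253704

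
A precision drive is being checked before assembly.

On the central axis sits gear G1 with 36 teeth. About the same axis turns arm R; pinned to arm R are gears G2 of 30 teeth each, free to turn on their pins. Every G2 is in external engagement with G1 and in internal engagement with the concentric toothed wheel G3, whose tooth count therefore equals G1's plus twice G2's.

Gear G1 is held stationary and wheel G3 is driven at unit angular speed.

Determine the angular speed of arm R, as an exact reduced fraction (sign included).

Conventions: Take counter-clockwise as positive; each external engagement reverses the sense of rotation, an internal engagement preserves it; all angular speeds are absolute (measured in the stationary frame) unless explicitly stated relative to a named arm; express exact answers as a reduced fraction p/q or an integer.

8/11

class = planetary set [G3 = 36+2·30 = 96; Willis about the carrier]
ring teeth: 36 + 2·30 = 96
36(ω_sun−ω_arm) = −96(ω_ring−ω_arm),  ω_sun = 0, ω_ring = 1
36(0−ω_arm) = −96(1−ω_arm)  ⇒  132·ω_arm = 96  ⇒  ω_arm = 8/11
exact speed ratio = 8/11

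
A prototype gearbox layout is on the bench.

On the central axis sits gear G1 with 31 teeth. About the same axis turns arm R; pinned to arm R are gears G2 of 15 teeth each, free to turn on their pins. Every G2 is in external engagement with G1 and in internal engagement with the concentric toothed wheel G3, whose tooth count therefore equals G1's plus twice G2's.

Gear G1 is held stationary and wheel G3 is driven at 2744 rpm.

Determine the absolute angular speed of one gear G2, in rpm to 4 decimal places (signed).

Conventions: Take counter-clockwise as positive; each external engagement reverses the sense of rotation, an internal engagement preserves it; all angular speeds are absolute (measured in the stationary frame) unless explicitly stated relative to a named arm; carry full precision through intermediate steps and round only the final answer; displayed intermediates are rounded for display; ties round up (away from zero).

+5579.4667 rpm

planetary set (31T centre, 15T on arm, 61T internal) — Willis relation
normalise by the input: solve with ω_ring = 1, then scale by 2744 rpm
ring teeth: 31 + 2·15 = 61
31(ω_sun−ω_arm) = −61(ω_ring−ω_arm),  ω_sun = 0, ω_ring = 1
31(0−ω_arm) = −61(1−ω_arm)  ⇒  92·ω_arm = 61  ⇒  ω_arm = 61/92
sun–planet mesh: 31·(0−61/92) = −15·(ω_p−ω_arm)  ⇒  ω_p−ω_arm = 1891/1380
ω_p = 61/92 + 1891/1380 = 61/30
scale: ω_p = 61/30 × 2744 rpm = +5579.4667 rpm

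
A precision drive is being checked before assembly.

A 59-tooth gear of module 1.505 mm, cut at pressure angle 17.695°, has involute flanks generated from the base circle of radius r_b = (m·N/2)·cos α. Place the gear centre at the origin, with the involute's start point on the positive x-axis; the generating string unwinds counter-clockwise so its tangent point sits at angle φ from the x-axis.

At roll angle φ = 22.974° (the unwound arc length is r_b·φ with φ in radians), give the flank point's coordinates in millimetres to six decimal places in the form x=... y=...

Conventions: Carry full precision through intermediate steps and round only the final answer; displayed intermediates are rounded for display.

topology: single-mesh involute geometry — m = 1.505, N = 59
pitch radius r_p = m·N/2 = 1.505·59/2 = 44.397500
base radius r_b = r_p·cos α = 44.397500·cos 17.695° = 42.296966
roll angle φ = 22.974° = 0.40097194 rad
x = r_b·(cos φ + φ·sin φ) = 45.561732
y = r_b·(sin φ − φ·cos φ) = 0.894399

x=45.561732 y=0.894399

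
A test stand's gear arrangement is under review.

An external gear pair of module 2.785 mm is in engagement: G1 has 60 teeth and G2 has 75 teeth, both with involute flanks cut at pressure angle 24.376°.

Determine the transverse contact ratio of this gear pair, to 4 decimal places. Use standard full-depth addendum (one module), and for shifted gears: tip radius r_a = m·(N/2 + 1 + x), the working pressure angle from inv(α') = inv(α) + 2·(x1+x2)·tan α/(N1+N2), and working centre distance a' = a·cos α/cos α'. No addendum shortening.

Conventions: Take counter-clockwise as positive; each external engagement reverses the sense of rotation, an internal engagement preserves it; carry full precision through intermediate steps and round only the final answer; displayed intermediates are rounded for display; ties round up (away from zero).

1.5879

single-mesh involute tooth geometry (60T engaging 75T at module 2.785)
base radii: r_b1 = 76.102071, r_b2 = 95.127588
tip radii: r_a1 = 86.335000, r_a2 = 107.222500
no profile shift: α' = α, a' = a
action lengths: √(r_a1²−r_b1²) = 40.770174, √(r_a2²−r_b2²) = 49.471269
base pitch p_b = π·m·cos α = 7.969390
CR = (40.770174 + 49.471269 − 187.987500·sin 24.37600°)/7.969390 = 1.587912
contact ratio ≈ 1.5879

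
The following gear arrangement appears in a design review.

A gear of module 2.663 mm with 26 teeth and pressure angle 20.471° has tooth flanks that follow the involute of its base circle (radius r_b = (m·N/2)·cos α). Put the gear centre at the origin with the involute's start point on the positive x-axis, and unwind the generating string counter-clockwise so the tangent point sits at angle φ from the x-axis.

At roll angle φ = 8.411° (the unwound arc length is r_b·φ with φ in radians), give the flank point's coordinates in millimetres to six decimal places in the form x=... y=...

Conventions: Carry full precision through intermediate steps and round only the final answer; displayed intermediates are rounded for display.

x=32.780372 y=0.034127

topology: single-mesh involute geometry — m = 2.663, N = 26
pitch radius r_p = m·N/2 = 2.663·26/2 = 34.619000
base radius r_b = r_p·cos α = 34.619000·cos 20.471° = 32.432787
roll angle φ = 8.411° = 0.14679964 rad
x = r_b·(cos φ + φ·sin φ) = 32.780372
y = r_b·(sin φ − φ·cos φ) = 0.034127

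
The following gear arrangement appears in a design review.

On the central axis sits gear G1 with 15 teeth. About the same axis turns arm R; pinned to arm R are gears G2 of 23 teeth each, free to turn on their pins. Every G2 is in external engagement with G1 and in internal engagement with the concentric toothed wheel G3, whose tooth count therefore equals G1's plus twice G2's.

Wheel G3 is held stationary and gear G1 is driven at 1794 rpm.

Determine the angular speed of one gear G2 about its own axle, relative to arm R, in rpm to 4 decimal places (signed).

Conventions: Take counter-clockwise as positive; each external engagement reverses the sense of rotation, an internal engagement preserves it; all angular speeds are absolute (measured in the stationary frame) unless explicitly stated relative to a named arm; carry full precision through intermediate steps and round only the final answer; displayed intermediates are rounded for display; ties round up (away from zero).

-939.0789 rpm

recognized (axles ride arm R): planetary set, 15/23/61 teeth
normalise by the input: solve with ω_sun = 1, then scale by 1794 rpm
ring teeth: 15 + 2·23 = 61
15(ω_sun−ω_arm) = −61(ω_ring−ω_arm),  ω_ring = 0, ω_sun = 1
15(1−ω_arm) = −61(0−ω_arm)  ⇒  76·ω_arm = 15  ⇒  ω_arm = 15/76
sun–planet mesh: 15·(1−15/76) = −23·(ω_p−ω_arm)  ⇒  ω_p−ω_arm = -915/1748
scale: ω_p−ω_arm = -915/1748 × 1794 rpm = -939.0789 rpm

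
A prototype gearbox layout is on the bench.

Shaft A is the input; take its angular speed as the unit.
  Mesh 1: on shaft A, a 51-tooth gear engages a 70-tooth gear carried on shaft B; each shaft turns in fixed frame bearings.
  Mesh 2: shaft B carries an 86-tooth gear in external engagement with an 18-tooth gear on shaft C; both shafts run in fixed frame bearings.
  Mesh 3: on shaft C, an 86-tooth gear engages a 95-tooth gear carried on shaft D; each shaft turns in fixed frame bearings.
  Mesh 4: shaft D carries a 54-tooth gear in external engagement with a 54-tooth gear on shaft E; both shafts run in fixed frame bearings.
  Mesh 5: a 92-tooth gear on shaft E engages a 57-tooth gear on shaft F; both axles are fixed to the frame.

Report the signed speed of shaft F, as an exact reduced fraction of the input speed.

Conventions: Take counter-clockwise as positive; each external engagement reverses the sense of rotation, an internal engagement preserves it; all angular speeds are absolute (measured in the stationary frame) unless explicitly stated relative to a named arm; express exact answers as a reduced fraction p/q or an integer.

-2891836/568575

5-mesh fixed-axis compound train (all bearings frame-fixed)
mesh 1 [51T→70T]: |ω|/ω_in = 1×51/70 = 51/70, sense flips to −
mesh 2 [86T→18T]: |ω|/ω_in = (51/70)×86/18 = 731/210, sense flips to +
mesh 3 [86T→95T]: |ω|/ω_in = (731/210)×86/95 = 31433/9975, sense flips to −
mesh 4 [54T→54T]: |ω|/ω_in = (31433/9975)×54/54 = 31433/9975, sense flips to +
mesh 5 [92T→57T]: |ω|/ω_in = (31433/9975)×92/57 = 2891836/568575, sense flips to −
signed output speed (× input speed) = -2891836/568575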